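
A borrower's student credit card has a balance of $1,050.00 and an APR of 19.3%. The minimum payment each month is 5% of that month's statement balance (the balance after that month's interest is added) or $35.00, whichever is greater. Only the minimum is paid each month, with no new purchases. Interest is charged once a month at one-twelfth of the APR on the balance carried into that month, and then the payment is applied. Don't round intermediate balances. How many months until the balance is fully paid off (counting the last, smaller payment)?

36 months

Monthly rate r = 19.3%/12 = 1.60833% = 0.0160833.
While 5% of the post-interest balance exceeds $35.00, each month B ← (B·(1+r))·(1 − 0.05), i.e. B shrinks by the factor (1+r)·0.95 = 0.96528.
This holds for months 1–12. Entering month 13 the balance is $687.11; 5% of the post-interest balance is now below $35.00, so the flat $35.00 minimum applies from here.
From month 13 a fixed $35.00 at rate r clears $687.11 in 24 more payments. Total: 12 + 24 = 36 months.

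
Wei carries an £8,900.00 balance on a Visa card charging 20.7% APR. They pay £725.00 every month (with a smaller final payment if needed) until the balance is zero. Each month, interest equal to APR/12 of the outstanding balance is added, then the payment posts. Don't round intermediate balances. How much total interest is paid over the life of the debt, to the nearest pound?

Monthly rate r = 20.7%/12 = 1.725% = 0.01725.
Payoff takes n = ⌈−ln(1 − rB₀/P)/ln(1+r)⌉ = ⌈13.913⌉ = 14 payments; the last is £662.34.
Total paid = 13·£725.00 + £662.34 = £10,087.34.
Total interest = total paid − principal = £10,087.34 − £8,900.00 = £1,187.34.

£1,187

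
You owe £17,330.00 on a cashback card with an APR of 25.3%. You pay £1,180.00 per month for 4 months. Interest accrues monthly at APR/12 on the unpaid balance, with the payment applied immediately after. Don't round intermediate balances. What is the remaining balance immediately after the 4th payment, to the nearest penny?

Monthly rate r = 25.3%/12 = 2.10833% = 0.0210833.
Each month: B ← B·(1+r) − £1,180.00.
Month 1: interest £365.37; balance after payment £16,515.37.
Month 2: interest £348.20; balance after payment £15,683.57.
Month 3: interest £330.66; balance after payment £14,834.24.
Month 4: interest £312.76; balance after payment £13,966.99.

£13,966.99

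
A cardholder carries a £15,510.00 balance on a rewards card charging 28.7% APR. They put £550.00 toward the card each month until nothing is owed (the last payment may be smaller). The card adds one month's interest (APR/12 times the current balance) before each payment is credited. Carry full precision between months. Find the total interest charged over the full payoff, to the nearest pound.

£10,607

Monthly rate r = 28.7%/12 = 2.39167% = 0.0239167.
Payoff takes n = ⌈−ln(1 − rB₀/P)/ln(1+r)⌉ = ⌈47.482⌉ = 48 payments; the last is £266.61.
Total paid = 47·£550.00 + £266.61 = £26,116.61.
Total interest = total paid − principal = £26,116.61 − £15,510.00 = £10,606.61.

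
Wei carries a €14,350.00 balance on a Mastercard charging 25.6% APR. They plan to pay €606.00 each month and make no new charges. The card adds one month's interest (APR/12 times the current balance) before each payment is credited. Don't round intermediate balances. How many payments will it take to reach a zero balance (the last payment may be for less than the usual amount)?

Monthly rate r = 25.6%/12 = 2.13333% = 0.0213333.
Recurrence: B ← B·(1+r) − €606.00.
Month 1: interest €306.13; balance after payment €14,050.13.
Month 2: interest €299.74; balance after payment €13,743.87.
Closed form: n = −ln(1 − rB₀/P)/ln(1+r) = −ln(0.49483)/ln(1.02133) ≈ 33.329, so the balance reaches zero during payment 34.

34 months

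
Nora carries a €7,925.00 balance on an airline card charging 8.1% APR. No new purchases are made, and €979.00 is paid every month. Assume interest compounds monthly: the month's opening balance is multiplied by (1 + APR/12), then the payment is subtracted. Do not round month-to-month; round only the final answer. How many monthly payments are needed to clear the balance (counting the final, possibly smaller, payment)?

9 payments

Monthly rate r = 8.1%/12 = 0.675% = 0.00675.
Recurrence: B ← B·(1+r) − €979.00.
Month 1: interest €53.49; balance after payment €6,999.49.
Month 2: interest €47.25; balance after payment €6,067.74.
Closed form: n = −ln(1 − rB₀/P)/ln(1+r) = −ln(0.94536)/ln(1.00675) ≈ 8.353, so the balance reaches zero during payment 9.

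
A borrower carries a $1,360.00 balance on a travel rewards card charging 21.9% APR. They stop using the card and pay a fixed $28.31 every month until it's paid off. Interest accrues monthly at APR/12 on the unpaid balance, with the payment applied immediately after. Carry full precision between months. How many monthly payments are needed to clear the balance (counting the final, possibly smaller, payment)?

Monthly rate r = 21.9%/12 = 1.825% = 0.01825.
Recurrence: B ← B·(1+r) − $28.31.
Month 1: interest $24.82; balance after payment $1,356.51.
Month 2: interest $24.76; balance after payment $1,352.96.
Closed form: n = −ln(1 − rB₀/P)/ln(1+r) = −ln(0.12328)/ln(1.01825) ≈ 115.746, so the balance reaches zero during payment 116.

116 payments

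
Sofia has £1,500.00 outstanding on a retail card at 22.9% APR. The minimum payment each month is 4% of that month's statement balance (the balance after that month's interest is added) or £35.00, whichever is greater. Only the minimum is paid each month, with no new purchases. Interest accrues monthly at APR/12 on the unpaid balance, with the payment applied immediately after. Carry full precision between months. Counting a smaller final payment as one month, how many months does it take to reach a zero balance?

59 months

Monthly rate r = 22.9%/12 = 1.90833% = 0.0190833.
While 4% of the post-interest balance exceeds £35.00, each month B ← (B·(1+r))·(1 − 0.04), i.e. B shrinks by the factor (1+r)·0.96 = 0.97832.
This holds for months 1–26. Entering month 27 the balance is £848.39; 4% of the post-interest balance is now below £35.00, so the flat £35.00 minimum applies from here.
From month 27 a fixed £35.00 at rate r clears £848.39 in 33 more payments. Total: 26 + 33 = 59 months.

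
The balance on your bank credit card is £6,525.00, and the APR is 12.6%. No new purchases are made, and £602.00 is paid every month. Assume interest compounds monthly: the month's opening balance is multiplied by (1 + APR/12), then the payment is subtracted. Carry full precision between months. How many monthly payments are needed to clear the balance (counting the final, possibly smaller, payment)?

12 payments

Monthly rate r = 12.6%/12 = 1.05% = 0.0105.
Recurrence: B ← B·(1+r) − £602.00.
Month 1: interest £68.51; balance after payment £5,991.51.
Month 2: interest £62.91; balance after payment £5,452.42.
Closed form: n = −ln(1 − rB₀/P)/ln(1+r) = −ln(0.88619)/ln(1.0105) ≈ 11.567, so the balance reaches zero during payment 12.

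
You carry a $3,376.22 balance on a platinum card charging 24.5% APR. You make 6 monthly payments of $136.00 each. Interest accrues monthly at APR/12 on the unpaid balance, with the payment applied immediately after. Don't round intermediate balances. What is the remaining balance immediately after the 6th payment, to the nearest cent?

Monthly rate r = 24.5%/12 = 2.04167% = 0.0204167.
Each month: B ← B·(1+r) − $136.00.
Month 1: interest $68.93; balance after payment $3,309.15.
Month 2: interest $67.56; balance after payment $3,240.71.
Month 3: interest $66.16; balance after payment $3,170.88.
Month 4: interest $64.74; balance after payment $3,099.62.
Month 5: interest $63.28; balance after payment $3,026.90.
Month 6: interest $61.80; balance after payment $2,952.70.

$2,952.70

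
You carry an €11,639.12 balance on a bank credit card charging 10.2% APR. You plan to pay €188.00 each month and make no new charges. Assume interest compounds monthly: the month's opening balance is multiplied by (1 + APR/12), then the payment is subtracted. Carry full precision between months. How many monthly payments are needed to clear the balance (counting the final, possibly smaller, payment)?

Monthly rate r = 10.2%/12 = 0.85% = 0.0085.
Recurrence: B ← B·(1+r) − €188.00.
Month 1: interest €98.93; balance after payment €11,550.05.
Month 2: interest €98.18; balance after payment €11,460.23.
Closed form: n = −ln(1 − rB₀/P)/ln(1+r) = −ln(0.47376)/ln(1.0085) ≈ 88.261, so the balance reaches zero during payment 89.

89 payments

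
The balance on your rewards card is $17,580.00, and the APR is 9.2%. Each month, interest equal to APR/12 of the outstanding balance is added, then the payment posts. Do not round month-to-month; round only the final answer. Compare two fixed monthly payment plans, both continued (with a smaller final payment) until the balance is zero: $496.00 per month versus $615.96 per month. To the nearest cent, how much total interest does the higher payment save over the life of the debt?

$676.94

Monthly rate r = 9.2%/12 = 0.766667% = 0.00766667.
At $496.00/mo: n = ⌈−ln(1 − rB₀/P)/ln(1+r)⌉ = 42 payments (last $257.27); total interest = total paid − $17,580.00 = $3,013.27.
At $615.96/mo: 33 payments (last $205.61); total interest $2,336.33.
Interest saved = $3,013.27 − $2,336.33 = $676.94.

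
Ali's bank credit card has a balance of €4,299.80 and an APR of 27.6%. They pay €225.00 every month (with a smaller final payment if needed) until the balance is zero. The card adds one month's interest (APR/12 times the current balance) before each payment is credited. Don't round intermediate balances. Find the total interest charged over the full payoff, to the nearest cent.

Monthly rate r = 27.6%/12 = 2.3% = 0.023.
Payoff takes n = ⌈−ln(1 − rB₀/P)/ln(1+r)⌉ = ⌈25.462⌉ = 26 payments; the last is €104.55.
Total paid = 25·€225.00 + €104.55 = €5,729.55.
Total interest = total paid − principal = €5,729.55 − €4,299.80 = €1,429.75.

€1,429.75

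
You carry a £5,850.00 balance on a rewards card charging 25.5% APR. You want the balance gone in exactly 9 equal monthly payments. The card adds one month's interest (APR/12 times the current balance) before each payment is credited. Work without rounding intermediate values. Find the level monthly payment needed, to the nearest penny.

Monthly rate r = 25.5%/12 = 2.125% = 0.02125.
Level-payment amortization: P = B₀·r / (1 − (1+r)^(−n)) = 5850.00·0.02125 / (1 − 1.02125^(−9)).
Denominator 1 − (1+r)^(−9) = 0.172417356.
P = 124.313 / 0.172417356 ≈ 721.00.

£721.00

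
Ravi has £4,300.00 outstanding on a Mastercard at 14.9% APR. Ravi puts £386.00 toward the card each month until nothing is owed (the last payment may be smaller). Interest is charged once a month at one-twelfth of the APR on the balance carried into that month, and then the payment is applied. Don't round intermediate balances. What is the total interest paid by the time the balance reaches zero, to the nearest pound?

Monthly rate r = 14.9%/12 = 1.24167% = 0.0124167.
Payoff takes n = ⌈−ln(1 − rB₀/P)/ln(1+r)⌉ = ⌈12.064⌉ = 13 payments; the last is £24.83.
Total paid = 12·£386.00 + £24.83 = £4,656.83.
Total interest = total paid − principal = £4,656.83 − £4,300.00 = £356.83.

£357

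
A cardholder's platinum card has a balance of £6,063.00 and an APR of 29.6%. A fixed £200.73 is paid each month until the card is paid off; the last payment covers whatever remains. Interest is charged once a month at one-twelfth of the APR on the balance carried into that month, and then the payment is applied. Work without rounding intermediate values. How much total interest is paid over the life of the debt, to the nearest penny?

£5,195.52

Monthly rate r = 29.6%/12 = 2.46667% = 0.0246667.
Payoff takes n = ⌈−ln(1 − rB₀/P)/ln(1+r)⌉ = ⌈56.087⌉ = 57 payments; the last is £17.64.
Total paid = 56·£200.73 + £17.64 = £11,258.52.
Total interest = total paid − principal = £11,258.52 − £6,063.00 = £5,195.52.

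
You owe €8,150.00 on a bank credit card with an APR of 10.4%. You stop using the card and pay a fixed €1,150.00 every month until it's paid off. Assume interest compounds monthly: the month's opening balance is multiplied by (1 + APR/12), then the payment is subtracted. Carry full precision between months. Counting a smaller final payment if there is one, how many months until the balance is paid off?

8 months

Monthly rate r = 10.4%/12 = 0.866667% = 0.00866667.
Recurrence: B ← B·(1+r) − €1,150.00.
Month 1: interest €70.63; balance after payment €7,070.63.
Month 2: interest €61.28; balance after payment €5,981.91.
Closed form: n = −ln(1 − rB₀/P)/ln(1+r) = −ln(0.93858)/ln(1.00867) ≈ 7.346, so the balance reaches zero during payment 8.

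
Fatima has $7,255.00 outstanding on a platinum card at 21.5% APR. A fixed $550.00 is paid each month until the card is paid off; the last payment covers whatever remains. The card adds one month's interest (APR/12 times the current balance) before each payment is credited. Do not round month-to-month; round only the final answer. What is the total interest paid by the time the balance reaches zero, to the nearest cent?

$1,096.64

Monthly rate r = 21.5%/12 = 1.79167% = 0.0179167.
Payoff takes n = ⌈−ln(1 − rB₀/P)/ln(1+r)⌉ = ⌈15.183⌉ = 16 payments; the last is $101.64.
Total paid = 15·$550.00 + $101.64 = $8,351.64.
Total interest = total paid − principal = $8,351.64 − $7,255.00 = $1,096.64.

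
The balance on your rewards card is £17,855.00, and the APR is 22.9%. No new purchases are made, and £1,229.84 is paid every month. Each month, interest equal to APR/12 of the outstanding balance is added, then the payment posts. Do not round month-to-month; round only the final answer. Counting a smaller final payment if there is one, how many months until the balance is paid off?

18 payments

Monthly rate r = 22.9%/12 = 1.90833% = 0.0190833.
Recurrence: B ← B·(1+r) − £1,229.84.
Month 1: interest £340.73; balance after payment £16,965.89.
Month 2: interest £323.77; balance after payment £16,059.82.
Closed form: n = −ln(1 − rB₀/P)/ln(1+r) = −ln(0.72295)/ln(1.01908) ≈ 17.162, so the balance reaches zero during payment 18.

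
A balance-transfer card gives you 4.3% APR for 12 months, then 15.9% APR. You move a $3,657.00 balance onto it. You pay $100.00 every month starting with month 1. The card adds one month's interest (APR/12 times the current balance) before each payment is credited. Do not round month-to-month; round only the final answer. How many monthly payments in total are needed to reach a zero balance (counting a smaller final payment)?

44 payments

Promo months 1–12 at r₀ = 4.3%/12 = 0.00358333; months 13+ at r₁ = 15.9%/12 = 0.01325.
After month 12: iterate B ← B·(1+r₀) − $100.00 for 12 months → $2,593.45.
Then at r₁ with $100.00/mo: n₂ = −ln(1 − r₁·B/P)/ln(1+r₁) ≈ 31.99 → 32 more payments.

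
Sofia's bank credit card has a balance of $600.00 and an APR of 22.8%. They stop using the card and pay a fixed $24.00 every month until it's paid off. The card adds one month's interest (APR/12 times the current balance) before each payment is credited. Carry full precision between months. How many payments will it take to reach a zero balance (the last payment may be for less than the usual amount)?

Monthly rate r = 22.8%/12 = 1.9% = 0.019.
Recurrence: B ← B·(1+r) − $24.00.
Month 1: interest $11.40; balance after payment $587.40.
Month 2: interest $11.16; balance after payment $574.56.
Closed form: n = −ln(1 − rB₀/P)/ln(1+r) = −ln(0.525)/ln(1.019) ≈ 34.235, so the balance reaches zero during payment 35.

35 months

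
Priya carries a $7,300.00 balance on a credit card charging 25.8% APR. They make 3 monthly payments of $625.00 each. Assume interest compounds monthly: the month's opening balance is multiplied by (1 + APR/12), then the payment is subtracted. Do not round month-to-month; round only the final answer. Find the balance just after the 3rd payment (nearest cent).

Monthly rate r = 25.8%/12 = 2.15% = 0.0215.
Each month: B ← B·(1+r) − $625.00.
Month 1: interest $156.95; balance after payment $6,831.95.
Month 2: interest $146.89; balance after payment $6,353.84.
Month 3: interest $136.61; balance after payment $5,865.44.

$5,865.44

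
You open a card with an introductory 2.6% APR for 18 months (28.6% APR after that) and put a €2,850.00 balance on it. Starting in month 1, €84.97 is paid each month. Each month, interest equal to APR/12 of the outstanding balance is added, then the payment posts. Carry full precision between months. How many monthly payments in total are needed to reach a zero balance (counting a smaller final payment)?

Promo months 1–18 at r₀ = 2.6%/12 = 0.00216667; months 19+ at r₁ = 28.6%/12 = 0.0238333.
After month 18: iterate B ← B·(1+r₀) − €84.97 for 18 months → €1,405.27.
Then at r₁ with €84.97/mo: n₂ = −ln(1 − r₁·B/P)/ln(1+r₁) ≈ 21.28 → 22 more payments.

40 payments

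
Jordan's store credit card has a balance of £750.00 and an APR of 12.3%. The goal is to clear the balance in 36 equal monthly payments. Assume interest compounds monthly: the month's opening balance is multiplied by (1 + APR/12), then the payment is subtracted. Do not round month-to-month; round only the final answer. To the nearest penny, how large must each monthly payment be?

Monthly rate r = 12.3%/12 = 1.025% = 0.01025.
Level-payment amortization: P = B₀·r / (1 − (1+r)^(−n)) = 750.00·0.01025 / (1 − 1.01025^(−36)).
Denominator 1 − (1+r)^(−36) = 0.307274664.
P = 7.6875 / 0.307274664 ≈ 25.02.

£25.02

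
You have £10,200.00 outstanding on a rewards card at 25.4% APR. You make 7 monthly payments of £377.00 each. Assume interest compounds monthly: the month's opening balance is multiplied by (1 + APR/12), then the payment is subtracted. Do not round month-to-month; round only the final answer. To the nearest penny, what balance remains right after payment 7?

£8,998.11

Monthly rate r = 25.4%/12 = 2.11667% = 0.0211667.
Each month: B ← B·(1+r) − £377.00.
Month 1: interest £215.90; balance after payment £10,038.90.
Month 2: interest £212.49; balance after payment £9,874.39.
Month 3: interest £209.01; balance after payment £9,706.40.
Month 4: interest £205.45; balance after payment £9,534.85.
Month 5: interest £201.82; balance after payment £9,359.67.
Month 6: interest £198.11; balance after payment £9,180.78.
Month 7: interest £194.33; balance after payment £8,998.11.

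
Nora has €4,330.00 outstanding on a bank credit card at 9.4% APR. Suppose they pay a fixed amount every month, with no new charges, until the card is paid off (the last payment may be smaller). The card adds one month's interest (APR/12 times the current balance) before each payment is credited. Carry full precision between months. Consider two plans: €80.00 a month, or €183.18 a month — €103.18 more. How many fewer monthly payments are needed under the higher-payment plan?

44 fewer payments

Monthly rate r = 9.4%/12 = 0.783333% = 0.00783333.
At €80.00/mo: n = ⌈−ln(1 − rB₀/P)/ln(1+r)⌉ = 71 payments (last €55.58); total interest = total paid − €4,330.00 = €1,325.58.
At €183.18/mo: 27 payments (last €44.62); total interest €477.30.
Payments saved = 71 − 27 = 44.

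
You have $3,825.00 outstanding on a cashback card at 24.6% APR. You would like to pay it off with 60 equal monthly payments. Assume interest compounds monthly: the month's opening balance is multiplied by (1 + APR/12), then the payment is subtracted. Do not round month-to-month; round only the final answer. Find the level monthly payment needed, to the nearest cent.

Monthly rate r = 24.6%/12 = 2.05% = 0.0205.
Level-payment amortization: P = B₀·r / (1 − (1+r)^(−n)) = 3825.00·0.0205 / (1 − 1.0205^(−60)).
Denominator 1 − (1+r)^(−60) = 0.704049242.
P = 78.4125 / 0.704049242 ≈ 111.37.

$111.37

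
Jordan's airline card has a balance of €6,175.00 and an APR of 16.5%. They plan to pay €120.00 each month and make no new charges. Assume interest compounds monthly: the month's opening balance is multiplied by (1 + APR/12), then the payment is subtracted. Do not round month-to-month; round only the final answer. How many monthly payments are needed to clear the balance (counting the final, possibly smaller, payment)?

Monthly rate r = 16.5%/12 = 1.375% = 0.01375.
Recurrence: B ← B·(1+r) − €120.00.
Month 1: interest €84.91; balance after payment €6,139.91.
Month 2: interest €84.42; balance after payment €6,104.33.
Closed form: n = −ln(1 − rB₀/P)/ln(1+r) = −ln(0.29245)/ln(1.01375) ≈ 90.029, so the balance reaches zero during payment 91.

91 months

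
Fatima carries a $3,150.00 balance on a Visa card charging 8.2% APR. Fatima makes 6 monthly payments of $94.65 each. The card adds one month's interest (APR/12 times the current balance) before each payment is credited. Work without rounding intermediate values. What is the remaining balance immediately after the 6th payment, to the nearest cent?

$2,703.69

Monthly rate r = 8.2%/12 = 0.683333% = 0.00683333.
Each month: B ← B·(1+r) − $94.65.
Month 1: interest $21.52; balance after payment $3,076.88.
Month 2: interest $21.03; balance after payment $3,003.25.
Month 3: interest $20.52; balance after payment $2,929.12.
Month 4: interest $20.02; balance after payment $2,854.49.
Month 5: interest $19.51; balance after payment $2,779.34.
Month 6: interest $18.99; balance after payment $2,703.69.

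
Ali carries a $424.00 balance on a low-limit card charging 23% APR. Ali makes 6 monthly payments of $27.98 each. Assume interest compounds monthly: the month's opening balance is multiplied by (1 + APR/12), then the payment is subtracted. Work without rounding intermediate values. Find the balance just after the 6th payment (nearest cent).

Monthly rate r = 23%/12 = 1.91667% = 0.0191667.
Each month: B ← B·(1+r) − $27.98.
Month 1: interest $8.13; balance after payment $404.15.
Month 2: interest $7.75; balance after payment $383.91.
Month 3: interest $7.36; balance after payment $363.29.
Month 4: interest $6.96; balance after payment $342.27.
Month 5: interest $6.56; balance after payment $320.85.
Month 6: interest $6.15; balance after payment $299.02.

$299.02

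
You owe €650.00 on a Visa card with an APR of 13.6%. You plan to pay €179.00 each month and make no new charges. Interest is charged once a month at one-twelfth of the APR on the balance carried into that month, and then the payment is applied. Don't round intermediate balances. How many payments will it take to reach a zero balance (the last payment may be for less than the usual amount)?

Monthly rate r = 13.6%/12 = 1.13333% = 0.0113333.
Recurrence: B ← B·(1+r) − €179.00.
Month 1: interest €7.37; balance after payment €478.37.
Month 2: interest €5.42; balance after payment €304.79.
Month 3: interest €3.45; balance after payment €129.24.
Month 4: interest €1.46; balance after payment €0.00.

4 payments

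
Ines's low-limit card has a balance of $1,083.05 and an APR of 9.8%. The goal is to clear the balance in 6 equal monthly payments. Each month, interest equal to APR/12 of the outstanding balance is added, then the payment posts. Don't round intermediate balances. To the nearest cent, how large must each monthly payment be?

$185.70

Monthly rate r = 9.8%/12 = 0.816667% = 0.00816667.
Level-payment amortization: P = B₀·r / (1 − (1+r)^(−n)) = 1083.05·0.00816667 / (1 − 1.00817^(−6)).
Denominator 1 − (1+r)^(−6) = 0.0476293668.
P = 8.84491 / 0.0476293668 ≈ 185.70.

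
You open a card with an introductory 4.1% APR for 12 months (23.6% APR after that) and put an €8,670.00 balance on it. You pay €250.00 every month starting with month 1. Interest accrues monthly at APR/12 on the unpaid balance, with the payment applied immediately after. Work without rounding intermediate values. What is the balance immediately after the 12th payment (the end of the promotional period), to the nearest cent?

€5,975.20

Promo months 1–12 at r₀ = 4.1%/12 = 0.00341667; months 13+ at r₁ = 23.6%/12 = 0.0196667.
After month 12: iterate B ← B·(1+r₀) − €250.00 for 12 months → €5,975.20.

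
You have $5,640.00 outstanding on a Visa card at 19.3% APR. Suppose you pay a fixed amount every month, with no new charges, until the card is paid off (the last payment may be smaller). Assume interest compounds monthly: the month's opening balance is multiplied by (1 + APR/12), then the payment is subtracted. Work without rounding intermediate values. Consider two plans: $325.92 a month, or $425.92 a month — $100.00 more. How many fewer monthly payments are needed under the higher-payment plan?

Monthly rate r = 19.3%/12 = 1.60833% = 0.0160833.
At $325.92/mo: n = ⌈−ln(1 − rB₀/P)/ln(1+r)⌉ = 21 payments (last $144.98); total interest = total paid − $5,640.00 = $1,023.38.
At $425.92/mo: 16 payments (last $4.41); total interest $753.21.
Payments saved = 21 − 16 = 5.

5 fewer payments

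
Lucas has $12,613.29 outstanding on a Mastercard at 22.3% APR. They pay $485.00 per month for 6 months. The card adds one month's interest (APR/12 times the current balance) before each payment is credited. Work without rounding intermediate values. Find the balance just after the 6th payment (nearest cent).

$11,038.06

Monthly rate r = 22.3%/12 = 1.85833% = 0.0185833.
Each month: B ← B·(1+r) − $485.00.
Month 1: interest $234.40; balance after payment $12,362.69.
Month 2: interest $229.74; balance after payment $12,107.43.
Month 3: interest $225.00; balance after payment $11,847.42.
Month 4: interest $220.16; balance after payment $11,582.59.
Month 5: interest $215.24; balance after payment $11,312.83.
Month 6: interest $210.23; balance after payment $11,038.06.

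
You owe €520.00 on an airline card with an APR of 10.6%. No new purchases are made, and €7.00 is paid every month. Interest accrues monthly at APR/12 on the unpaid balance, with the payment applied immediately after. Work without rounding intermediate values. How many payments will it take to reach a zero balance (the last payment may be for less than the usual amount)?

Monthly rate r = 10.6%/12 = 0.883333% = 0.00883333.
Recurrence: B ← B·(1+r) − €7.00.
Month 1: interest €4.59; balance after payment €517.59.
Month 2: interest €4.57; balance after payment €515.17.
Closed form: n = −ln(1 − rB₀/P)/ln(1+r) = −ln(0.34381)/ln(1.00883) ≈ 121.401, so the balance reaches zero during payment 122.

122 months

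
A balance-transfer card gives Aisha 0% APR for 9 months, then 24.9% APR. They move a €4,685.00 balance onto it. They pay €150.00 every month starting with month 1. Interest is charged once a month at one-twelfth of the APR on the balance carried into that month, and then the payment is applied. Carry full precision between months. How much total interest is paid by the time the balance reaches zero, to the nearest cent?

Promo months 1–9 at r₀ = 0%/12 = 0; months 10+ at r₁ = 24.9%/12 = 0.02075.
After month 9 (no interest yet): B = €4,685.00 − 9·€150.00 = €3,335.00.
Then at r₁ with €150.00/mo: n₂ = −ln(1 − r₁·B/P)/ln(1+r₁) ≈ 30.12 → 31 more payments.
Total paid = 39·€150.00 + €18.75 = €5,868.75; interest = €5,868.75 − €4,685.00 = €1,183.75.

€1,183.75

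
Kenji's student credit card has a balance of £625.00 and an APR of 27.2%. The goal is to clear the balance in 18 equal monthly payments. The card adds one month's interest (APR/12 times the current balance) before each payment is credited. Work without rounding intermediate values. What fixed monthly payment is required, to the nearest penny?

£42.67

Monthly rate r = 27.2%/12 = 2.26667% = 0.0226667.
Level-payment amortization: P = B₀·r / (1 − (1+r)^(−n)) = 625.00·0.0226667 / (1 − 1.02267^(−18)).
Denominator 1 − (1+r)^(−18) = 0.331985038.
P = 14.1667 / 0.331985038 ≈ 42.67.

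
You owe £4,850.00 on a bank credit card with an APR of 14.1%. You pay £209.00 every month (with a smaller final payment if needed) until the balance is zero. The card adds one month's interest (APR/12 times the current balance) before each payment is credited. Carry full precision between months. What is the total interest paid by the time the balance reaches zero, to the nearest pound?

£846

Monthly rate r = 14.1%/12 = 1.175% = 0.01175.
Payoff takes n = ⌈−ln(1 − rB₀/P)/ln(1+r)⌉ = ⌈27.254⌉ = 28 payments; the last is £53.39.
Total paid = 27·£209.00 + £53.39 = £5,696.39.
Total interest = total paid − principal = £5,696.39 − £4,850.00 = £846.39.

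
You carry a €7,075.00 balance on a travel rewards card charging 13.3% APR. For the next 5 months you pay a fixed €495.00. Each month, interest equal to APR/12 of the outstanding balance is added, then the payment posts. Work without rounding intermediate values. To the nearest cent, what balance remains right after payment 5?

€4,945.39

Monthly rate r = 13.3%/12 = 1.10833% = 0.0110833.
Each month: B ← B·(1+r) − €495.00.
Month 1: interest €78.41; balance after payment €6,658.41.
Month 2: interest €73.80; balance after payment €6,237.21.
Month 3: interest €69.13; balance after payment €5,811.34.
Month 4: interest €64.41; balance after payment €5,380.75.
Month 5: interest €59.64; balance after payment €4,945.39.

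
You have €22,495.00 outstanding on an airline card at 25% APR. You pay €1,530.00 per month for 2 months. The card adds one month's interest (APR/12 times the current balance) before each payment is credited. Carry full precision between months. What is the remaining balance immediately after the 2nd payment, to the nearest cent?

Monthly rate r = 25%/12 = 2.08333% = 0.0208333.
Each month: B ← B·(1+r) − €1,530.00.
Month 1: interest €468.65; balance after payment €21,433.65.
Month 2: interest €446.53; balance after payment €20,350.18.

€20,350.18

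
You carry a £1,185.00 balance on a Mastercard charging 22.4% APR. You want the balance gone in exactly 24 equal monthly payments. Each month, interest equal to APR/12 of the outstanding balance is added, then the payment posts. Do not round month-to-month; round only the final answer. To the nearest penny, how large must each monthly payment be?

£61.71

Monthly rate r = 22.4%/12 = 1.86667% = 0.0186667.
Level-payment amortization: P = B₀·r / (1 − (1+r)^(−n)) = 1185.00·0.0186667 / (1 − 1.01867^(−24)).
Denominator 1 − (1+r)^(−24) = 0.358451173.
P = 22.12 / 0.358451173 ≈ 61.71.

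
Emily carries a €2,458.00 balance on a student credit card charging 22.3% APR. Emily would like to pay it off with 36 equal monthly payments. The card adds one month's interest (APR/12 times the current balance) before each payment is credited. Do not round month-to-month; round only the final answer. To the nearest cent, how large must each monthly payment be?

Monthly rate r = 22.3%/12 = 1.85833% = 0.0185833.
Level-payment amortization: P = B₀·r / (1 − (1+r)^(−n)) = 2458.00·0.0185833 / (1 − 1.01858^(−36)).
Denominator 1 − (1+r)^(−36) = 0.48462466.
P = 45.6778 / 0.48462466 ≈ 94.25.

€94.25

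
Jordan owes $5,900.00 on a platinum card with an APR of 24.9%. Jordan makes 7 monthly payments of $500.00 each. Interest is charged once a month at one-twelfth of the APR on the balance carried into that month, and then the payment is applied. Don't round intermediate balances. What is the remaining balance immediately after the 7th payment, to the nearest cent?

$3,086.64

Monthly rate r = 24.9%/12 = 2.075% = 0.02075.
Each month: B ← B·(1+r) − $500.00.
Month 1: interest $122.42; balance after payment $5,522.43.
Month 2: interest $114.59; balance after payment $5,137.02.
Month 3: interest $106.59; balance after payment $4,743.61.
Month 4: interest $98.43; balance after payment $4,342.04.
Month 5: interest $90.10; balance after payment $3,932.14.
Month 6: interest $81.59; balance after payment $3,513.73.
Month 7: interest $72.91; balance after payment $3,086.64.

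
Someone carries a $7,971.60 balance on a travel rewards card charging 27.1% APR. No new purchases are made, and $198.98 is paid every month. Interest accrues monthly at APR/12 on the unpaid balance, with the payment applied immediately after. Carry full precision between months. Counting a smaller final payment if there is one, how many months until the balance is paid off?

Monthly rate r = 27.1%/12 = 2.25833% = 0.0225833.
Recurrence: B ← B·(1+r) − $198.98.
Month 1: interest $180.03; balance after payment $7,952.65.
Month 2: interest $179.60; balance after payment $7,933.26.
Closed form: n = −ln(1 − rB₀/P)/ln(1+r) = −ln(0.095259)/ln(1.02258) ≈ 105.281, so the balance reaches zero during payment 106.

106 payments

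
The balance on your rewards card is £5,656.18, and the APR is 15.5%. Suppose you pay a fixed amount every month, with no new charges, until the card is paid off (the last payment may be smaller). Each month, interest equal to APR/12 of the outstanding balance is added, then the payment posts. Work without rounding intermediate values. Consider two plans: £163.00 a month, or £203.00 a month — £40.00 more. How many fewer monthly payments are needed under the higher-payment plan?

12 fewer payments

Monthly rate r = 15.5%/12 = 1.29167% = 0.0129167.
At £163.00/mo: n = ⌈−ln(1 − rB₀/P)/ln(1+r)⌉ = 47 payments (last £54.01); total interest = total paid − £5,656.18 = £1,895.83.
At £203.00/mo: 35 payments (last £154.79); total interest £1,400.61.
Payments saved = 47 − 35 = 12.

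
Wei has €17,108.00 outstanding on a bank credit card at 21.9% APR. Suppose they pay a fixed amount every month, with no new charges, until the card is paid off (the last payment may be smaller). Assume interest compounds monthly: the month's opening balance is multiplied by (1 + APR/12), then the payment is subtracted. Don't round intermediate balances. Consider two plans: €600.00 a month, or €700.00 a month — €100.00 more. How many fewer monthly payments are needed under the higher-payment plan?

Monthly rate r = 21.9%/12 = 1.825% = 0.01825.
At €600.00/mo: n = ⌈−ln(1 − rB₀/P)/ln(1+r)⌉ = 41 payments (last €376.76); total interest = total paid − €17,108.00 = €7,268.76.
At €700.00/mo: 33 payments (last €462.39); total interest €5,754.39.
Payments saved = 41 − 33 = 8.

8 fewer payments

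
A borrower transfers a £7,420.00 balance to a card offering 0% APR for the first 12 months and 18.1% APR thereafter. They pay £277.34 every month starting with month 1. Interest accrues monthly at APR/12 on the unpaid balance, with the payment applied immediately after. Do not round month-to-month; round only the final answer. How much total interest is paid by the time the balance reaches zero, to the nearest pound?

Promo months 1–12 at r₀ = 0%/12 = 0; months 13+ at r₁ = 18.1%/12 = 0.0150833.
After month 12 (no interest yet): B = £7,420.00 − 12·£277.34 = £4,091.92.
Then at r₁ with £277.34/mo: n₂ = −ln(1 − r₁·B/P)/ln(1+r₁) ≈ 16.81 → 17 more payments.
Total paid = 28·£277.34 + £226.22 = £7,991.74; interest = £7,991.74 − £7,420.00 = £571.74.

£572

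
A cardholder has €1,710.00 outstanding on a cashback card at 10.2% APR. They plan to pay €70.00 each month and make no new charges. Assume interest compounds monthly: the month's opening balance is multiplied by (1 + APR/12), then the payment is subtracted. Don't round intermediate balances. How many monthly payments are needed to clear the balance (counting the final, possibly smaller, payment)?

28 payments

Monthly rate r = 10.2%/12 = 0.85% = 0.0085.
Recurrence: B ← B·(1+r) − €70.00.
Month 1: interest €14.53; balance after payment €1,654.54.
Month 2: interest €14.06; balance after payment €1,598.60.
Closed form: n = −ln(1 − rB₀/P)/ln(1+r) = −ln(0.79236)/ln(1.0085) ≈ 27.498, so the balance reaches zero during payment 28.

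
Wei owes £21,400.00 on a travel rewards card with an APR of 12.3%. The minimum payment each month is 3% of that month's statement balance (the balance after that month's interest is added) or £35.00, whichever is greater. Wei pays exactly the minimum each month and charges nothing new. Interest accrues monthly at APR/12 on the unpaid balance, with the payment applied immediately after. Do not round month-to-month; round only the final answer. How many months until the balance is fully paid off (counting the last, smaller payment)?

Monthly rate r = 12.3%/12 = 1.025% = 0.01025.
While 3% of the post-interest balance exceeds £35.00, each month B ← (B·(1+r))·(1 − 0.03), i.e. B shrinks by the factor (1+r)·0.97 = 0.97994.
This holds for months 1–145. Entering month 146 the balance is £1,133.70; 3% of the post-interest balance is now below £35.00, so the flat £35.00 minimum applies from here.
From month 146 a fixed £35.00 at rate r clears £1,133.70 in 40 more payments. Total: 145 + 40 = 185 months.

185 months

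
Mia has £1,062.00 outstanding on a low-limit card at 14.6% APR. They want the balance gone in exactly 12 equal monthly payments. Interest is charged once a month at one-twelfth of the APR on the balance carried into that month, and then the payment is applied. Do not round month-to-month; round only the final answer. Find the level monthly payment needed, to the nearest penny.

Monthly rate r = 14.6%/12 = 1.21667% = 0.0121667.
Level-payment amortization: P = B₀·r / (1 − (1+r)^(−n)) = 1062.00·0.0121667 / (1 − 1.01217^(−12)).
Denominator 1 − (1+r)^(−12) = 0.135080614.
P = 12.921 / 0.135080614 ≈ 95.65.

£95.65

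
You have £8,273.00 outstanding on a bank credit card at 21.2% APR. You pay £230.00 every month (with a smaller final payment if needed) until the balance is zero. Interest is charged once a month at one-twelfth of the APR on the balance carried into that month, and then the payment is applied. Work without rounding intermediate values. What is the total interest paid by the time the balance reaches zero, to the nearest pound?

Monthly rate r = 21.2%/12 = 1.76667% = 0.0176667.
Payoff takes n = ⌈−ln(1 − rB₀/P)/ln(1+r)⌉ = ⌈57.623⌉ = 58 payments; the last is £143.85.
Total paid = 57·£230.00 + £143.85 = £13,253.85.
Total interest = total paid − principal = £13,253.85 − £8,273.00 = £4,980.85.

£4,981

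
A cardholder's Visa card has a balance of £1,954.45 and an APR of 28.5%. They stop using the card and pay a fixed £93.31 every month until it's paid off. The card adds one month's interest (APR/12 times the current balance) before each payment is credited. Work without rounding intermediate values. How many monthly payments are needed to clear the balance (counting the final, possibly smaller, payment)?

Monthly rate r = 28.5%/12 = 2.375% = 0.02375.
Recurrence: B ← B·(1+r) − £93.31.
Month 1: interest £46.42; balance after payment £1,907.56.
Month 2: interest £45.30; balance after payment £1,859.55.
Closed form: n = −ln(1 − rB₀/P)/ln(1+r) = −ln(0.50254)/ln(1.02375) ≈ 29.315, so the balance reaches zero during payment 30.

30 months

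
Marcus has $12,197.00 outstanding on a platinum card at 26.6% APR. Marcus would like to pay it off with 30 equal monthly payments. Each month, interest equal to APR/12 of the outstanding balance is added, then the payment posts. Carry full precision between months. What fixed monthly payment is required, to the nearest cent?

$560.95

Monthly rate r = 26.6%/12 = 2.21667% = 0.0221667.
Level-payment amortization: P = B₀·r / (1 − (1+r)^(−n)) = 12197.00·0.0221667 / (1 − 1.02217^(−30)).
Denominator 1 − (1+r)^(−30) = 0.481977563.
P = 270.367 / 0.481977563 ≈ 560.95.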